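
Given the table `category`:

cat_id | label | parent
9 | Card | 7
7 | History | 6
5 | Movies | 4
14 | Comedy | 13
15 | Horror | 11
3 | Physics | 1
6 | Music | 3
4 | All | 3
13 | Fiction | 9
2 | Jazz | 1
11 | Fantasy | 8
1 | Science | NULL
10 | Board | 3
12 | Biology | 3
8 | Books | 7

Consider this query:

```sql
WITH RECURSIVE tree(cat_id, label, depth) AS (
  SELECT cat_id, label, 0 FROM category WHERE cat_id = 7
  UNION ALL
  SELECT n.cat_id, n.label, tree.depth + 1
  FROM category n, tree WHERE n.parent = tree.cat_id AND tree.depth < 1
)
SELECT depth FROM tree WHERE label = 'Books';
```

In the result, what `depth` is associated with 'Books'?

Base: cat_id=7 (History) at depth 0.
Iteration 1: rows with parent in {7} -> Books (id 8, depth 1), Card (id 9, depth 1).
Iteration 2: depth < 1 fails for all current rows; recursion stops.

1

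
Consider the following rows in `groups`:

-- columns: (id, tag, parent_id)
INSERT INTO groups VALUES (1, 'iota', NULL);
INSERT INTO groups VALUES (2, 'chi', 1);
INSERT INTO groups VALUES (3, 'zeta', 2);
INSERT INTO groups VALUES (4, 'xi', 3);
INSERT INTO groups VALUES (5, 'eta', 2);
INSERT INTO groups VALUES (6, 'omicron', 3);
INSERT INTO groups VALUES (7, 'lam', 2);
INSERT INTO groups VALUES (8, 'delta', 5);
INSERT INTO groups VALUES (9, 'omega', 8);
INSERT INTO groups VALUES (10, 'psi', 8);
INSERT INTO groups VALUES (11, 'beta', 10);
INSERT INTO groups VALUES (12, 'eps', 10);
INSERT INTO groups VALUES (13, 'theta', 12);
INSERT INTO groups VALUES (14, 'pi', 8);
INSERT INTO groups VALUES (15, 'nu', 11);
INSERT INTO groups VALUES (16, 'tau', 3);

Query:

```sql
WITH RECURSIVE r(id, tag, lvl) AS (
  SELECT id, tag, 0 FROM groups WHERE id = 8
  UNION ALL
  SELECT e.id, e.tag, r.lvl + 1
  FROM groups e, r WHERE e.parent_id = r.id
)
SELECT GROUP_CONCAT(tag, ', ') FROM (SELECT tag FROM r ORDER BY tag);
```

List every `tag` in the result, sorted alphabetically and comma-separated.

beta, delta, eps, nu, omega, pi, psi, theta

Base: id=8 (delta) at lvl 0.
Iteration 1: rows with parent_id in {8} -> omega (id 9, lvl 1), psi (id 10, lvl 1), pi (id 14, lvl 1).
Iteration 2: rows with parent_id in {9,10,14} -> beta (id 11, lvl 2), eps (id 12, lvl 2).
Iteration 3: rows with parent_id in {11,12} -> theta (id 13, lvl 3), nu (id 15, lvl 3).
Iteration 4: no rows with parent_id in {13,15}; recursion stops.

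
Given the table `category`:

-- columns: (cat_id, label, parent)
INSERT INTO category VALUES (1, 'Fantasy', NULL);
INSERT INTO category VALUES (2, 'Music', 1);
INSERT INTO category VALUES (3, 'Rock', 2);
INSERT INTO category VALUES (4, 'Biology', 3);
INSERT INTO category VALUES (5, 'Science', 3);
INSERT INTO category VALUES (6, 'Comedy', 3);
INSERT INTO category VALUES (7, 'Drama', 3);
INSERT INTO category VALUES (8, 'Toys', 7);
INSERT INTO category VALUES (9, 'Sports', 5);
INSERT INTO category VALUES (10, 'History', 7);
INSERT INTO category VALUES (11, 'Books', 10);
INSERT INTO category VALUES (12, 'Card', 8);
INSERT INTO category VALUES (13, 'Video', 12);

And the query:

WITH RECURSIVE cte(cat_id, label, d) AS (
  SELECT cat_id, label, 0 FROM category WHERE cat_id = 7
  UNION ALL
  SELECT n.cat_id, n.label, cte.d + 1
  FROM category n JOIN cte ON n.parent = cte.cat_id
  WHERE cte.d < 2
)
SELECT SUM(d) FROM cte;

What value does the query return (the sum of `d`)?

6

Base: cat_id=7 (Drama) at d 0.
Iteration 1: rows with parent in {7} -> Toys (id 8, d 1), History (id 10, d 1).
Iteration 2: rows with parent in {8,10} -> Books (id 11, d 2), Card (id 12, d 2).
Iteration 3: d < 2 fails for all current rows; recursion stops.
SUM(d) = 0 + 1 + 1 + 2 + 2 = 6.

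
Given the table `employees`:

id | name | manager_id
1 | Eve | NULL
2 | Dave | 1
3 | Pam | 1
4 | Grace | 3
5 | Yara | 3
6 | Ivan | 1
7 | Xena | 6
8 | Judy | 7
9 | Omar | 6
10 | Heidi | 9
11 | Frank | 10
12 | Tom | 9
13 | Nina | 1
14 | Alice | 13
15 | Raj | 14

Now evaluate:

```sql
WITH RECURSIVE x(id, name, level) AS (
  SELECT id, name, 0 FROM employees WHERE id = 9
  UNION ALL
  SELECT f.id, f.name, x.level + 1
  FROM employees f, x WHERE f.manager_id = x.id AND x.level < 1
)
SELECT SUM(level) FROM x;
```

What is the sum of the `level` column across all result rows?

Base: id=9 (Omar) at level 0.
Iteration 1: rows with manager_id in {9} -> Heidi (id 10, level 1), Tom (id 12, level 1).
Iteration 2: level < 1 fails for all current rows; recursion stops.
SUM(level) = 0 + 1 + 1 = 2.

2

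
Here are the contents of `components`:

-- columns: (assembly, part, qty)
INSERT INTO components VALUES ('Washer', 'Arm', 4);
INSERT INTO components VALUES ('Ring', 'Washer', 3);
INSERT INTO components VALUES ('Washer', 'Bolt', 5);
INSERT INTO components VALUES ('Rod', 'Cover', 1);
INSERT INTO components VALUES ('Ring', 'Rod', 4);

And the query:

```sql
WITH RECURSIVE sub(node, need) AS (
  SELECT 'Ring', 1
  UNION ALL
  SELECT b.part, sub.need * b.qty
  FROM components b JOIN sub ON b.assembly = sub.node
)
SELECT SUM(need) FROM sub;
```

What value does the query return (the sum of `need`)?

39

Base: (Ring, need=1).
Iteration 1: components of {Ring} -> Rod = 1*4 = 4, Washer = 1*3 = 3.
Iteration 2: components of {Rod,Washer} -> Arm = 3*4 = 12, Bolt = 3*5 = 15, Cover = 4*1 = 4.
Iteration 3: no further components; recursion stops.
SUM(need) = 1 + 3 + 4 + 12 + 15 + 4 = 39.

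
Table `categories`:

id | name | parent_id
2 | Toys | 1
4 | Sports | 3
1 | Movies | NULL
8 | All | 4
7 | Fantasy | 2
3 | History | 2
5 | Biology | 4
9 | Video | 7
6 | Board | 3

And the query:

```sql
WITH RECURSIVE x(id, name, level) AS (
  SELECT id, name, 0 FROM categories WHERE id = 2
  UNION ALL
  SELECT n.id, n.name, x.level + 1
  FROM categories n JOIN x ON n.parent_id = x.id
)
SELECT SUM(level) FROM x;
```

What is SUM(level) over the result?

14

Base: id=2 (Toys) at level 0.
Iteration 1: rows with parent_id in {2} -> History (id 3, level 1), Fantasy (id 7, level 1).
Iteration 2: rows with parent_id in {3,7} -> Sports (id 4, level 2), Board (id 6, level 2), Video (id 9, level 2).
Iteration 3: rows with parent_id in {4,6,9} -> Biology (id 5, level 3), All (id 8, level 3).
Iteration 4: no rows with parent_id in {5,8}; recursion stops.
SUM(level) = 0 + 1 + 1 + 2 + 2 + 2 + 3 + 3 = 14.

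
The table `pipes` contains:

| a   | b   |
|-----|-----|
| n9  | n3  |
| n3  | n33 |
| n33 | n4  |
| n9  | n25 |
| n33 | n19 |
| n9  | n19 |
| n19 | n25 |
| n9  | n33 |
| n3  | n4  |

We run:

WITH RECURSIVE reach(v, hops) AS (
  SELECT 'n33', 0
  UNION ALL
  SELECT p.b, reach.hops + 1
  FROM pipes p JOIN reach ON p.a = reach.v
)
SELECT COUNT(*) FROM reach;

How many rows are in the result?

Base: (n33, hops=0).
Iteration 1: edges from {n33} -> (n19, hops=1), (n4, hops=1).
Iteration 2: edges from {n19,n4} -> (n25, hops=2).
Iteration 3: no outgoing edges from {n25}; recursion stops.
Total rows emitted: 4.

4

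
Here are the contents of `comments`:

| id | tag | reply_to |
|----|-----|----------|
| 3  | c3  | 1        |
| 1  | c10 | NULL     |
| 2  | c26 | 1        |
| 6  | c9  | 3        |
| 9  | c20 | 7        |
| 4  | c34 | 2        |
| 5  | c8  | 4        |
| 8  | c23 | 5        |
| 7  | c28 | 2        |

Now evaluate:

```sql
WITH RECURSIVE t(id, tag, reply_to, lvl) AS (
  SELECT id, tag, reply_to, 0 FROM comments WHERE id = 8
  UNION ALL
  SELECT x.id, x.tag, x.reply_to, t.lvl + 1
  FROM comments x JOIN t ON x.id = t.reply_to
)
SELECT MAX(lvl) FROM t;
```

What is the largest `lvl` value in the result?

Base: id=8 (c23), reply_to=5, lvl 0.
Iteration 1: join on id=5 -> c8 (id 5, reply_to=4, lvl 1).
Iteration 2: join on id=4 -> c34 (id 4, reply_to=2, lvl 2).
Iteration 3: join on id=2 -> c26 (id 2, reply_to=1, lvl 3).
Iteration 4: join on id=1 -> c10 (id 1, reply_to=NULL, lvl 4).
Iteration 5: reply_to is NULL; no match; recursion stops.
lvl values: 0, 1, 2, 3, 4; the maximum is 4.

4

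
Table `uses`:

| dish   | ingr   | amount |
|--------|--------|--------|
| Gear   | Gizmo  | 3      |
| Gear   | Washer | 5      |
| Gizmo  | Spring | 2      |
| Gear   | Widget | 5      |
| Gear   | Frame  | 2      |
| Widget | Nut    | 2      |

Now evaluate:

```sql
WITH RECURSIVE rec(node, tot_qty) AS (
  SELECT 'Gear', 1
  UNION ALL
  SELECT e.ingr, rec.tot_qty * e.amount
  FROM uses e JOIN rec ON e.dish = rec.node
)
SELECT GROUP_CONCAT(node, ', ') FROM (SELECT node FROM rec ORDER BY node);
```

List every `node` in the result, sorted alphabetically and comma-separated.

Frame, Gear, Gizmo, Nut, Spring, Washer, Widget

Base: (Gear, tot_qty=1).
Iteration 1: components of {Gear} -> Frame = 1*2 = 2, Gizmo = 1*3 = 3, Washer = 1*5 = 5, Widget = 1*5 = 5.
Iteration 2: components of {Frame,Gizmo,Washer,Widget} -> Nut = 5*2 = 10, Spring = 3*2 = 6.
Iteration 3: no further components; recursion stops.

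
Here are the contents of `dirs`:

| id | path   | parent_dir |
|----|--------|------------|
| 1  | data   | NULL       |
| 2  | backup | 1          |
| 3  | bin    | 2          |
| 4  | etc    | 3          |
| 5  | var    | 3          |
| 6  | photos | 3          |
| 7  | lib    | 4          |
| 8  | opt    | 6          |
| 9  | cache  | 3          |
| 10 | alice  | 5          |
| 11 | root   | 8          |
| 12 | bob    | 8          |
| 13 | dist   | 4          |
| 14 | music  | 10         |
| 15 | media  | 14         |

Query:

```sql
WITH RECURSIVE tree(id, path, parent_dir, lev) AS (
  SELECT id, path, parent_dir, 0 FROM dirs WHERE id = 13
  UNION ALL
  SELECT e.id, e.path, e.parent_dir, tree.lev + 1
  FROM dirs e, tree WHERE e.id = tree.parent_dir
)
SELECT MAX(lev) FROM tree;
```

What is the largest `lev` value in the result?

4

Base: id=13 (dist), parent_dir=4, lev 0.
Iteration 1: join on id=4 -> etc (id 4, parent_dir=3, lev 1).
Iteration 2: join on id=3 -> bin (id 3, parent_dir=2, lev 2).
Iteration 3: join on id=2 -> backup (id 2, parent_dir=1, lev 3).
Iteration 4: join on id=1 -> data (id 1, parent_dir=NULL, lev 4).
Iteration 5: parent_dir is NULL; no match; recursion stops.
lev values: 0, 1, 2, 3, 4; the maximum is 4.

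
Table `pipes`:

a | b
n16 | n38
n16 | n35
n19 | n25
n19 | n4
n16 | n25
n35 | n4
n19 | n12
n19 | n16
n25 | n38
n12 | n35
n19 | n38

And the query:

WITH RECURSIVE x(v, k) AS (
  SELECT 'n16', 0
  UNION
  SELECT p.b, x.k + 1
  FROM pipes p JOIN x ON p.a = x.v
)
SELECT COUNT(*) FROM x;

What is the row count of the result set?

6

Base: (n16, k=0).
Iteration 1: edges from {n16} -> (n25, k=1), (n35, k=1), (n38, k=1).
Iteration 2: edges from {n25,n35,n38} -> (n38, k=2), (n4, k=2).
Iteration 3: no outgoing edges from {n38,n4}; recursion stops.
Total rows emitted: 6.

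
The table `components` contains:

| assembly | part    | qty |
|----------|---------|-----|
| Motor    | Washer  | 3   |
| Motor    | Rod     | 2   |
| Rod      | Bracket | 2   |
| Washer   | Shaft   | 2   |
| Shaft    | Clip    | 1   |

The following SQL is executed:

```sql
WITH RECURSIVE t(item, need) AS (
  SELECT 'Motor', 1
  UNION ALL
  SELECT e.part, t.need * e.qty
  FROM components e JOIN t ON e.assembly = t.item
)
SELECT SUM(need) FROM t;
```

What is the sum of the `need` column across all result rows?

22

Base: (Motor, need=1).
Iteration 1: components of {Motor} -> Rod = 1*2 = 2, Washer = 1*3 = 3.
Iteration 2: components of {Rod,Washer} -> Bracket = 2*2 = 4, Shaft = 3*2 = 6.
Iteration 3: components of {Bracket,Shaft} -> Clip = 6*1 = 6.
Iteration 4: no further components; recursion stops.
SUM(need) = 1 + 3 + 2 + 6 + 4 + 6 = 22.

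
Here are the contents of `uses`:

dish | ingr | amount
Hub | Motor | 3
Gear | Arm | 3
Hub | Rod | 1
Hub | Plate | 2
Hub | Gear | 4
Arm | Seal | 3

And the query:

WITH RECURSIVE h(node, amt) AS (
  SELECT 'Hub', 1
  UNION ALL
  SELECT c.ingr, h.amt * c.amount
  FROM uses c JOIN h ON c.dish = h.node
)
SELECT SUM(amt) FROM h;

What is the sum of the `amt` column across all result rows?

59

Base: (Hub, amt=1).
Iteration 1: components of {Hub} -> Gear = 1*4 = 4, Motor = 1*3 = 3, Plate = 1*2 = 2, Rod = 1*1 = 1.
Iteration 2: components of {Gear,Motor,Plate,Rod} -> Arm = 4*3 = 12.
Iteration 3: components of {Arm} -> Seal = 12*3 = 36.
Iteration 4: no further components; recursion stops.
SUM(amt) = 1 + 4 + 3 + 1 + 2 + 12 + 36 = 59.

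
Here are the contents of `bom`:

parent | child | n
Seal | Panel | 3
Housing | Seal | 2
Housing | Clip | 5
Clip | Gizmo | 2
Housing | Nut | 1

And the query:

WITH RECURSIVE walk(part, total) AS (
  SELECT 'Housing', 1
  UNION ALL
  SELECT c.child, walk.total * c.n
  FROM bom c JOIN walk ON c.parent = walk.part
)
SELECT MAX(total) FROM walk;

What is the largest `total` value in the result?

Base: (Housing, total=1).
Iteration 1: components of {Housing} -> Clip = 1*5 = 5, Nut = 1*1 = 1, Seal = 1*2 = 2.
Iteration 2: components of {Clip,Nut,Seal} -> Gizmo = 5*2 = 10, Panel = 2*3 = 6.
Iteration 3: no further components; recursion stops.
total values: 1, 2, 1, 5, 6, 10; the maximum is 10.

10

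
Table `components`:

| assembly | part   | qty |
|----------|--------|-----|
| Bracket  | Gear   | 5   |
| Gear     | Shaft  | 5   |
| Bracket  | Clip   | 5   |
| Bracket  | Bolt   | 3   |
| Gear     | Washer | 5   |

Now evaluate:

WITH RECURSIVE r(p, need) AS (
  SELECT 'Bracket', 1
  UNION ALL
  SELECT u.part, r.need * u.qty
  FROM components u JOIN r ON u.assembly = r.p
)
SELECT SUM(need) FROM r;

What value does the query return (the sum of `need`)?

64

Base: (Bracket, need=1).
Iteration 1: components of {Bracket} -> Bolt = 1*3 = 3, Clip = 1*5 = 5, Gear = 1*5 = 5.
Iteration 2: components of {Bolt,Clip,Gear} -> Shaft = 5*5 = 25, Washer = 5*5 = 25.
Iteration 3: no further components; recursion stops.
SUM(need) = 1 + 5 + 5 + 3 + 25 + 25 = 64.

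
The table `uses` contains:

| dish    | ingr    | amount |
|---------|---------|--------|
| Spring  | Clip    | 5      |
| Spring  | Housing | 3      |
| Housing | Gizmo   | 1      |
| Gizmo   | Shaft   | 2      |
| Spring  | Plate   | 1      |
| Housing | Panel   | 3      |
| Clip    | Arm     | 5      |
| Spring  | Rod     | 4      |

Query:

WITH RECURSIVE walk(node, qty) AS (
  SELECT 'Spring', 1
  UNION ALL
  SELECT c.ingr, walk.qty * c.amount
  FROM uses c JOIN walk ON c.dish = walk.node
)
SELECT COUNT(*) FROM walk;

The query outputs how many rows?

Base: (Spring, qty=1).
Iteration 1: components of {Spring} -> Clip = 1*5 = 5, Housing = 1*3 = 3, Plate = 1*1 = 1, Rod = 1*4 = 4.
Iteration 2: components of {Clip,Housing,Plate,Rod} -> Arm = 5*5 = 25, Gizmo = 3*1 = 3, Panel = 3*3 = 9.
Iteration 3: components of {Arm,Gizmo,Panel} -> Shaft = 3*2 = 6.
Iteration 4: no further components; recursion stops.
Total rows emitted: 9.

9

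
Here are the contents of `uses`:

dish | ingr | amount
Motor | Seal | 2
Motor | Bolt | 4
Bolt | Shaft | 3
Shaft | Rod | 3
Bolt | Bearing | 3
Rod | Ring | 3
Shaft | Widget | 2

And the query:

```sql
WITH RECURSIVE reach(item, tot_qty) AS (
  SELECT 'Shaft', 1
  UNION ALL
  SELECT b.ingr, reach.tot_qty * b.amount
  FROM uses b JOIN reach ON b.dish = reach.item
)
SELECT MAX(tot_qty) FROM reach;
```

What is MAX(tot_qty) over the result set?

Base: (Shaft, tot_qty=1).
Iteration 1: components of {Shaft} -> Rod = 1*3 = 3, Widget = 1*2 = 2.
Iteration 2: components of {Rod,Widget} -> Ring = 3*3 = 9.
Iteration 3: no further components; recursion stops.
tot_qty values: 1, 3, 2, 9; the maximum is 9.

9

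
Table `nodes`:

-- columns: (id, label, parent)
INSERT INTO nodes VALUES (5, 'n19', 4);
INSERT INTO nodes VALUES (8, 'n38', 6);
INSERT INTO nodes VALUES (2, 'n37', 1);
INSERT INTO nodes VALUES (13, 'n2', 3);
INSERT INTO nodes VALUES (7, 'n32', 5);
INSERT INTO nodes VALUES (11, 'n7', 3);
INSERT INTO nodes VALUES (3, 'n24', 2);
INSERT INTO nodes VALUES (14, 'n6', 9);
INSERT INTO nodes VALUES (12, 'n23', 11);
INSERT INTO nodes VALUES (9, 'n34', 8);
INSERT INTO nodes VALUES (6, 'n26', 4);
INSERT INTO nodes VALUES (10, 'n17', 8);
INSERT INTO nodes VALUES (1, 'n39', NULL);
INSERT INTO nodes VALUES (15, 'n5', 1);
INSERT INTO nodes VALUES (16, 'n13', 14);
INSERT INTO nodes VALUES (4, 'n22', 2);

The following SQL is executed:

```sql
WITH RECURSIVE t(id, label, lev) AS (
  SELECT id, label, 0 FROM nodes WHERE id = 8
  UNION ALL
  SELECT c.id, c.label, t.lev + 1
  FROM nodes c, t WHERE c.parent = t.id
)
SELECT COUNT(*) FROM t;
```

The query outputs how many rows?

5

Base: id=8 (n38) at lev 0.
Iteration 1: rows with parent in {8} -> n34 (id 9, lev 1), n17 (id 10, lev 1).
Iteration 2: rows with parent in {9,10} -> n6 (id 14, lev 2).
Iteration 3: rows with parent in {14} -> n13 (id 16, lev 3).
Iteration 4: no rows with parent in {16}; recursion stops.
Total rows emitted: 5.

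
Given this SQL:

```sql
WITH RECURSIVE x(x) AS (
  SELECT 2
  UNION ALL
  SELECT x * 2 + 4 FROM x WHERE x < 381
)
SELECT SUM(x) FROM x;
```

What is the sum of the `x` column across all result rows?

Base: x=2.
Iteration 1: 2 < 381 holds -> x = 2 * 2 + 4 = 8.
Iteration 2: 8 < 381 holds -> x = 8 * 2 + 4 = 20.
Iteration 3: 20 < 381 holds -> x = 20 * 2 + 4 = 44.
Iteration 4: 44 < 381 holds -> x = 44 * 2 + 4 = 92.
Iteration 5: 92 < 381 holds -> x = 92 * 2 + 4 = 188.
Iteration 6: 188 < 381 holds -> x = 188 * 2 + 4 = 380.
Iteration 7: 380 < 381 holds -> x = 380 * 2 + 4 = 764.
Iteration 8: 764 < 381 fails; recursion stops.
SUM(x) = 2 + 8 + 20 + 44 + 92 + 188 + 380 + 764 = 1498.

1498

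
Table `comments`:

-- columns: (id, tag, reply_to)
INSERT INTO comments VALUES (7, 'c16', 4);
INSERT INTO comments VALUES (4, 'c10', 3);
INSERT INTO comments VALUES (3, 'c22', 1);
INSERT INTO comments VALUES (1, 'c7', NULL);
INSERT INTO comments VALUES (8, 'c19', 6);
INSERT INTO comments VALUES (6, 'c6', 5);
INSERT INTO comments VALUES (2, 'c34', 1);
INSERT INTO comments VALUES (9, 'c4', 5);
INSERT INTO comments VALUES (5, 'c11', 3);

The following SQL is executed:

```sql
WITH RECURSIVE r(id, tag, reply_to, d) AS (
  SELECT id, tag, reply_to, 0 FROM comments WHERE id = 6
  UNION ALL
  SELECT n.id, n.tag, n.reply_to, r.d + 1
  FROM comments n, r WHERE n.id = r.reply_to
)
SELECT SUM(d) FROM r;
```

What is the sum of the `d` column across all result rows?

Base: id=6 (c6), reply_to=5, d 0.
Iteration 1: join on id=5 -> c11 (id 5, reply_to=3, d 1).
Iteration 2: join on id=3 -> c22 (id 3, reply_to=1, d 2).
Iteration 3: join on id=1 -> c7 (id 1, reply_to=NULL, d 3).
Iteration 4: reply_to is NULL; no match; recursion stops.
SUM(d) = 0 + 1 + 2 + 3 = 6.

6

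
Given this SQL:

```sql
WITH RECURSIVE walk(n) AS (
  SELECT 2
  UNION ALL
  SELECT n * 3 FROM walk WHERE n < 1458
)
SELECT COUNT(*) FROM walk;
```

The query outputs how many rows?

7

Base: n=2.
Iteration 1: 2 < 1458 holds -> n = 2 * 3 = 6.
Iteration 2: 6 < 1458 holds -> n = 6 * 3 = 18.
Iteration 3: 18 < 1458 holds -> n = 18 * 3 = 54.
Iteration 4: 54 < 1458 holds -> n = 54 * 3 = 162.
Iteration 5: 162 < 1458 holds -> n = 162 * 3 = 486.
Iteration 6: 486 < 1458 holds -> n = 486 * 3 = 1458.
Iteration 7: 1458 < 1458 fails; recursion stops.
Total rows emitted: 7.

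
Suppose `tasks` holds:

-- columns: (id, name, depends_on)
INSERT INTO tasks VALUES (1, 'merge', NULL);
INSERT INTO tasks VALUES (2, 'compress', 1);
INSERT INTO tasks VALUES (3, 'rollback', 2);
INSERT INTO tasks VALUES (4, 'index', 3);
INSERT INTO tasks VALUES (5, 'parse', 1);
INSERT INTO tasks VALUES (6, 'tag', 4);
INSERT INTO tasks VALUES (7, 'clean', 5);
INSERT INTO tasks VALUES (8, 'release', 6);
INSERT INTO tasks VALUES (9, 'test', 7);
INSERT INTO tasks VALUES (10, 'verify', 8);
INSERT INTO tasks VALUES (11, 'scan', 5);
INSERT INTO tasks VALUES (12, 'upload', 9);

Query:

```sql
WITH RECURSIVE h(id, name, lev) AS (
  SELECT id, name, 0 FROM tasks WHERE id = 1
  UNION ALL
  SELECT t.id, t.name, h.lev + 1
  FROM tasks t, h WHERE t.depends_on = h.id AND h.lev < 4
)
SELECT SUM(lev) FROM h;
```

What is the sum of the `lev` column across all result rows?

22

Base: id=1 (merge) at lev 0.
Iteration 1: rows with depends_on in {1} -> compress (id 2, lev 1), parse (id 5, lev 1).
Iteration 2: rows with depends_on in {2,5} -> rollback (id 3, lev 2), clean (id 7, lev 2), scan (id 11, lev 2).
Iteration 3: rows with depends_on in {3,7,11} -> index (id 4, lev 3), test (id 9, lev 3).
Iteration 4: rows with depends_on in {4,9} -> tag (id 6, lev 4), upload (id 12, lev 4).
Iteration 5: lev < 4 fails for all current rows; recursion stops.
SUM(lev) = 0 + 1 + 1 + 2 + 2 + 2 + 3 + 3 + 4 + 4 = 22.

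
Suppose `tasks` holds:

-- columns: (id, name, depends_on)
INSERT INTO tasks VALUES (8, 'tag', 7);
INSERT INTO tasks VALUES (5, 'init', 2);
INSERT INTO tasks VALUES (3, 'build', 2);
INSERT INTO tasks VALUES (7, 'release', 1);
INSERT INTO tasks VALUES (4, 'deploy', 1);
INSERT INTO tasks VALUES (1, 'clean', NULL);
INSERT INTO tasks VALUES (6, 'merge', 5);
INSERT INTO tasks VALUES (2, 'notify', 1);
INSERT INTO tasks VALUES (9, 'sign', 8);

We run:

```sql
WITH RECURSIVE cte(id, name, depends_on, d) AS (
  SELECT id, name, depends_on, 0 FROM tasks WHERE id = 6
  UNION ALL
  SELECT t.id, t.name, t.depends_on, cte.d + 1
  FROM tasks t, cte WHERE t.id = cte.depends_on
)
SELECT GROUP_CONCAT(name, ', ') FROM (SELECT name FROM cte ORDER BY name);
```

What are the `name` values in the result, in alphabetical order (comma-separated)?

clean, init, merge, notify

Base: id=6 (merge), depends_on=5, d 0.
Iteration 1: join on id=5 -> init (id 5, depends_on=2, d 1).
Iteration 2: join on id=2 -> notify (id 2, depends_on=1, d 2).
Iteration 3: join on id=1 -> clean (id 1, depends_on=NULL, d 3).
Iteration 4: depends_on is NULL; no match; recursion stops.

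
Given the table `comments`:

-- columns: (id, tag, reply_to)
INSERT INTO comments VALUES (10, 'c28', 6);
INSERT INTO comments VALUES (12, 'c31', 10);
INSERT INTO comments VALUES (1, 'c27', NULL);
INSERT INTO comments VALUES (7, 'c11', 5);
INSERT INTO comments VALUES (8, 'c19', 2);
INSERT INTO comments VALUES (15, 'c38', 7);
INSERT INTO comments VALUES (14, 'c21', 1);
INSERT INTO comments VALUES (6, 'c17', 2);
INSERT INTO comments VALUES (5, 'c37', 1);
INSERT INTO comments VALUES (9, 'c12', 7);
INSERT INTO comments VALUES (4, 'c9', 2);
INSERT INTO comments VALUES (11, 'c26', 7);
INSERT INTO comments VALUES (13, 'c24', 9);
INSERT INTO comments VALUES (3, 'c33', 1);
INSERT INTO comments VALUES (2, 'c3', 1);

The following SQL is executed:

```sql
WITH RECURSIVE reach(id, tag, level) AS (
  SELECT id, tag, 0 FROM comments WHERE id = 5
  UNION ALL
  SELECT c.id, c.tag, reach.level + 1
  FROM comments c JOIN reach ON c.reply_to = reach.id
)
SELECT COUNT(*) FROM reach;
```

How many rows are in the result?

6

Base: id=5 (c37) at level 0.
Iteration 1: rows with reply_to in {5} -> c11 (id 7, level 1).
Iteration 2: rows with reply_to in {7} -> c12 (id 9, level 2), c26 (id 11, level 2), c38 (id 15, level 2).
Iteration 3: rows with reply_to in {9,11,15} -> c24 (id 13, level 3).
Iteration 4: no rows with reply_to in {13}; recursion stops.
Total rows emitted: 6.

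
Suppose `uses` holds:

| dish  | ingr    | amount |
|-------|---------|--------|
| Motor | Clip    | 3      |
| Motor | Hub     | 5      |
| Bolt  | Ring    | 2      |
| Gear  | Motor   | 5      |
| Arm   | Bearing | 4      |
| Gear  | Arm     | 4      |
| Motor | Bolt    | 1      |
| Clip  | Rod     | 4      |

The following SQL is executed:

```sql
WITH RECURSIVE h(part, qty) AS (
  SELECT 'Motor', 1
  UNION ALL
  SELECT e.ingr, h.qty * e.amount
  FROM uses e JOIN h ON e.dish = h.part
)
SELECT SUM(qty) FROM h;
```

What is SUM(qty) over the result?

24

Base: (Motor, qty=1).
Iteration 1: components of {Motor} -> Bolt = 1*1 = 1, Clip = 1*3 = 3, Hub = 1*5 = 5.
Iteration 2: components of {Bolt,Clip,Hub} -> Ring = 1*2 = 2, Rod = 3*4 = 12.
Iteration 3: no further components; recursion stops.
SUM(qty) = 1 + 3 + 5 + 1 + 12 + 2 = 24.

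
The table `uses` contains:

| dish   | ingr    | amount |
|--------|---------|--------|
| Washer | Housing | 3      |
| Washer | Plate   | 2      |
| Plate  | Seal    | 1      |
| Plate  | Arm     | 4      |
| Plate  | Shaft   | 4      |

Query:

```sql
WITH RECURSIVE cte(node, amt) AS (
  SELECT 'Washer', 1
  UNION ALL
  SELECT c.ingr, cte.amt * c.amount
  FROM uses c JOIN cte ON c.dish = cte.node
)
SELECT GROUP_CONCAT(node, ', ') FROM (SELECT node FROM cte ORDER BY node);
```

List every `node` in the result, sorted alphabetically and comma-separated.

Arm, Housing, Plate, Seal, Shaft, Washer

Base: (Washer, amt=1).
Iteration 1: components of {Washer} -> Housing = 1*3 = 3, Plate = 1*2 = 2.
Iteration 2: components of {Housing,Plate} -> Arm = 2*4 = 8, Seal = 2*1 = 2, Shaft = 2*4 = 8.
Iteration 3: no further components; recursion stops.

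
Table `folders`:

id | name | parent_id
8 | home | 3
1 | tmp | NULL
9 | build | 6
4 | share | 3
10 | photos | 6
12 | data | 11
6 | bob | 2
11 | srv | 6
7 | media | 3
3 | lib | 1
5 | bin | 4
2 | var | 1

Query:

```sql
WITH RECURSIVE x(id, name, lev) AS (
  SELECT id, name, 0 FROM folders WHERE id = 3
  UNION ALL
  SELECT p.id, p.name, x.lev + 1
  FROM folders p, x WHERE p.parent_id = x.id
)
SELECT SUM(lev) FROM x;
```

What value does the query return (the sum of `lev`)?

Base: id=3 (lib) at lev 0.
Iteration 1: rows with parent_id in {3} -> share (id 4, lev 1), media (id 7, lev 1), home (id 8, lev 1).
Iteration 2: rows with parent_id in {4,7,8} -> bin (id 5, lev 2).
Iteration 3: no rows with parent_id in {5}; recursion stops.
SUM(lev) = 0 + 1 + 1 + 1 + 2 = 5.

5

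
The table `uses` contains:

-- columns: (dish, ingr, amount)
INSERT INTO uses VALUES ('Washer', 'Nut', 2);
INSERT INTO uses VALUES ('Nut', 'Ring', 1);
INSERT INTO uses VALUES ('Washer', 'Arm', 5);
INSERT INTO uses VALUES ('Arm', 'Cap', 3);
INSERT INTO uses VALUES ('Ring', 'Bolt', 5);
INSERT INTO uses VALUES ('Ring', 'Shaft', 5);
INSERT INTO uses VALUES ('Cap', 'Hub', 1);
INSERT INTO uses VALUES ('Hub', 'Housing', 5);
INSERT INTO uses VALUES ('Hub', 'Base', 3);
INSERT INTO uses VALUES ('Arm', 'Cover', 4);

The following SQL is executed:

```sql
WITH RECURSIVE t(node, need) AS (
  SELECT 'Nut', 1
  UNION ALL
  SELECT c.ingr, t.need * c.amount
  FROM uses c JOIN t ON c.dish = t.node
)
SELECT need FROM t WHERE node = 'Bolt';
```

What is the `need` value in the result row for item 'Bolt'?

5

Base: (Nut, need=1).
Iteration 1: components of {Nut} -> Ring = 1*1 = 1.
Iteration 2: components of {Ring} -> Bolt = 1*5 = 5, Shaft = 1*5 = 5.
Iteration 3: no further components; recursion stops.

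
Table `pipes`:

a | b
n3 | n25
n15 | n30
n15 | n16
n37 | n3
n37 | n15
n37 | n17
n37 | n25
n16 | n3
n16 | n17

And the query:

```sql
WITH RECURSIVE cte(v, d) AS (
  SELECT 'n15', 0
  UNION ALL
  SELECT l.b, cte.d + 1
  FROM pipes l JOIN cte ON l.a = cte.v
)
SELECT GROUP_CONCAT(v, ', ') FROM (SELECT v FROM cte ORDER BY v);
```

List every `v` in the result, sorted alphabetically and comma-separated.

n15, n16, n17, n25, n3, n30

Base: (n15, d=0).
Iteration 1: edges from {n15} -> (n16, d=1), (n30, d=1).
Iteration 2: edges from {n16,n30} -> (n17, d=2), (n3, d=2).
Iteration 3: edges from {n17,n3} -> (n25, d=3).
Iteration 4: no outgoing edges from {n25}; recursion stops.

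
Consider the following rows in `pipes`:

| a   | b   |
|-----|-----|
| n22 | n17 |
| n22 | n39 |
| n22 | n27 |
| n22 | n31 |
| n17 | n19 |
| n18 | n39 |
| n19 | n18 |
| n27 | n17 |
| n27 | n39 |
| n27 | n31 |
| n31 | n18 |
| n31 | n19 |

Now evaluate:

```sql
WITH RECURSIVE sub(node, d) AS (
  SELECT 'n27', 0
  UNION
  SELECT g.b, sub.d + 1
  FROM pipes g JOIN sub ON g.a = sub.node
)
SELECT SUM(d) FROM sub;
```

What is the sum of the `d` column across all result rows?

Base: (n27, d=0).
Iteration 1: edges from {n27} -> (n17, d=1), (n31, d=1), (n39, d=1).
Iteration 2: edges from {n17,n31,n39} -> (n18, d=2), (n19, d=2). [UNION drops 1 duplicate row(s)]
Iteration 3: edges from {n18,n19} -> (n18, d=3), (n39, d=3).
Iteration 4: edges from {n18,n39} -> (n39, d=4).
Iteration 5: no outgoing edges from {n39}; recursion stops.
SUM(d) = 0 + 1 + 1 + 1 + 2 + 2 + 3 + 3 + 4 = 17.

17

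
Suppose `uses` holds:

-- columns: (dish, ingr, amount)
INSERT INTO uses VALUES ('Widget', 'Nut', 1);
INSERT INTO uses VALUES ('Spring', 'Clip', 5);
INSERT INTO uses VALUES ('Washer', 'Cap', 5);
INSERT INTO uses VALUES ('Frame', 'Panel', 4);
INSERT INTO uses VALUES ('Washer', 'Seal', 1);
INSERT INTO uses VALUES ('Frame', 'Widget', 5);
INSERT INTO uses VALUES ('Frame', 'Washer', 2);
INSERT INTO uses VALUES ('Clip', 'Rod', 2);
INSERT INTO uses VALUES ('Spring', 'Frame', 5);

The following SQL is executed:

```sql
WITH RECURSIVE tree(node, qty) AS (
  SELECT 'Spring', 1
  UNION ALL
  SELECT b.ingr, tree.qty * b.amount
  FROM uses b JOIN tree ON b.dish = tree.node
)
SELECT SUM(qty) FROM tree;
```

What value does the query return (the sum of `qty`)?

Base: (Spring, qty=1).
Iteration 1: components of {Spring} -> Clip = 1*5 = 5, Frame = 1*5 = 5.
Iteration 2: components of {Clip,Frame} -> Panel = 5*4 = 20, Rod = 5*2 = 10, Washer = 5*2 = 10, Widget = 5*5 = 25.
Iteration 3: components of {Panel,Rod,Washer,Widget} -> Cap = 10*5 = 50, Nut = 25*1 = 25, Seal = 10*1 = 10.
Iteration 4: no further components; recursion stops.
SUM(qty) = 1 + 5 + 5 + 10 + 25 + 20 + 10 + 25 + 10 + 50 = 161.

161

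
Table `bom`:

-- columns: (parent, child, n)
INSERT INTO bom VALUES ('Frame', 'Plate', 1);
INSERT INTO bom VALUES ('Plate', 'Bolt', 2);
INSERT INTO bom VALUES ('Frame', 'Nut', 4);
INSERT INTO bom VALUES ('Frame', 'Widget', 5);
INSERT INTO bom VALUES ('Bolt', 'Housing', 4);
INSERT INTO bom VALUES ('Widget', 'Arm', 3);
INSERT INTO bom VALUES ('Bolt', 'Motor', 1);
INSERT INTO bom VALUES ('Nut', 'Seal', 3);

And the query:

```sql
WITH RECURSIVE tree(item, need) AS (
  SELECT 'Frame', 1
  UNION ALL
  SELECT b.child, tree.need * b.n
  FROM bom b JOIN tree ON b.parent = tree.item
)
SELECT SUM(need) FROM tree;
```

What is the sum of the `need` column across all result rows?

Base: (Frame, need=1).
Iteration 1: components of {Frame} -> Nut = 1*4 = 4, Plate = 1*1 = 1, Widget = 1*5 = 5.
Iteration 2: components of {Nut,Plate,Widget} -> Arm = 5*3 = 15, Bolt = 1*2 = 2, Seal = 4*3 = 12.
Iteration 3: components of {Arm,Bolt,Seal} -> Housing = 2*4 = 8, Motor = 2*1 = 2.
Iteration 4: no further components; recursion stops.
SUM(need) = 1 + 1 + 4 + 5 + 2 + 12 + 15 + 8 + 2 = 50.

50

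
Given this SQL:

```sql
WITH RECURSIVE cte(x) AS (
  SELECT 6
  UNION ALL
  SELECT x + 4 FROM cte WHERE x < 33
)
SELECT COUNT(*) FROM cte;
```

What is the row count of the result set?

Base: x=6.
Iteration 1: 6 < 33 holds -> x = 6 + 4 = 10.
Iteration 2: 10 < 33 holds -> x = 10 + 4 = 14.
Iteration 3: 14 < 33 holds -> x = 14 + 4 = 18.
Iteration 4: 18 < 33 holds -> x = 18 + 4 = 22.
Iteration 5: 22 < 33 holds -> x = 22 + 4 = 26.
Iteration 6: 26 < 33 holds -> x = 26 + 4 = 30.
Iteration 7: 30 < 33 holds -> x = 30 + 4 = 34.
Iteration 8: 34 < 33 fails; recursion stops.
Total rows emitted: 8.

8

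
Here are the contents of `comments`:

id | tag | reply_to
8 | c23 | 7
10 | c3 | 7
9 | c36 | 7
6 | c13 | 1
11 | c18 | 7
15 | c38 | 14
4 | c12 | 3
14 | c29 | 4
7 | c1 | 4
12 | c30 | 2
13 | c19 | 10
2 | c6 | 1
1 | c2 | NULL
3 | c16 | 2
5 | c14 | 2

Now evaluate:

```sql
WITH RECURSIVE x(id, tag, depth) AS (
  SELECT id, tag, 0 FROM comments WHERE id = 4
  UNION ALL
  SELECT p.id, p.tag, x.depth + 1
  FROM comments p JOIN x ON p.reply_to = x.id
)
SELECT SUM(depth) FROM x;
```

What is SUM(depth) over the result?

15

Base: id=4 (c12) at depth 0.
Iteration 1: rows with reply_to in {4} -> c1 (id 7, depth 1), c29 (id 14, depth 1).
Iteration 2: rows with reply_to in {7,14} -> c23 (id 8, depth 2), c36 (id 9, depth 2), c3 (id 10, depth 2), c18 (id 11, depth 2), c38 (id 15, depth 2).
Iteration 3: rows with reply_to in {8,9,10,11,15} -> c19 (id 13, depth 3).
Iteration 4: no rows with reply_to in {13}; recursion stops.
SUM(depth) = 0 + 1 + 1 + 2 + 2 + 2 + 2 + 2 + 3 = 15.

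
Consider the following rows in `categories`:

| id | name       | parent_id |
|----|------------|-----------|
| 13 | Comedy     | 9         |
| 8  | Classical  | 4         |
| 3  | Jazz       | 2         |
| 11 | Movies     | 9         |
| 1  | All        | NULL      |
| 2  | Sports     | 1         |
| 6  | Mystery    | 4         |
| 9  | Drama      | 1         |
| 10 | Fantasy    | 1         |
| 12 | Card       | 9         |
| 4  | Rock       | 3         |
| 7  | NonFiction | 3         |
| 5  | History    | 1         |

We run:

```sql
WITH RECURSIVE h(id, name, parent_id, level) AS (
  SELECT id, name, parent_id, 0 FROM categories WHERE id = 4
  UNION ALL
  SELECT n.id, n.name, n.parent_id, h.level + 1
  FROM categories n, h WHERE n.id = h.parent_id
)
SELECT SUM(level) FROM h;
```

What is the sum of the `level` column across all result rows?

6

Base: id=4 (Rock), parent_id=3, level 0.
Iteration 1: join on id=3 -> Jazz (id 3, parent_id=2, level 1).
Iteration 2: join on id=2 -> Sports (id 2, parent_id=1, level 2).
Iteration 3: join on id=1 -> All (id 1, parent_id=NULL, level 3).
Iteration 4: parent_id is NULL; no match; recursion stops.
SUM(level) = 0 + 1 + 2 + 3 = 6.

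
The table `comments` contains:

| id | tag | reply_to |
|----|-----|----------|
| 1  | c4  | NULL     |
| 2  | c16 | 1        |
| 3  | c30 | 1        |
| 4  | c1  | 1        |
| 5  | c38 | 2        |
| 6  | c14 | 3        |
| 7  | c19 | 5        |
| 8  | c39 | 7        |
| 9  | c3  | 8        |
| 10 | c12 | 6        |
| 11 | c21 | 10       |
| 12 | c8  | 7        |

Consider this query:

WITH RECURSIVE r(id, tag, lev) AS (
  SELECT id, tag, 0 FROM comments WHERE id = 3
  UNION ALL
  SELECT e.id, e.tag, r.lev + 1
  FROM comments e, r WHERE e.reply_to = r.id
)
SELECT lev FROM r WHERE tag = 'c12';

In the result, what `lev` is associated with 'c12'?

2

Base: id=3 (c30) at lev 0.
Iteration 1: rows with reply_to in {3} -> c14 (id 6, lev 1).
Iteration 2: rows with reply_to in {6} -> c12 (id 10, lev 2).
Iteration 3: rows with reply_to in {10} -> c21 (id 11, lev 3).
Iteration 4: no rows with reply_to in {11}; recursion stops.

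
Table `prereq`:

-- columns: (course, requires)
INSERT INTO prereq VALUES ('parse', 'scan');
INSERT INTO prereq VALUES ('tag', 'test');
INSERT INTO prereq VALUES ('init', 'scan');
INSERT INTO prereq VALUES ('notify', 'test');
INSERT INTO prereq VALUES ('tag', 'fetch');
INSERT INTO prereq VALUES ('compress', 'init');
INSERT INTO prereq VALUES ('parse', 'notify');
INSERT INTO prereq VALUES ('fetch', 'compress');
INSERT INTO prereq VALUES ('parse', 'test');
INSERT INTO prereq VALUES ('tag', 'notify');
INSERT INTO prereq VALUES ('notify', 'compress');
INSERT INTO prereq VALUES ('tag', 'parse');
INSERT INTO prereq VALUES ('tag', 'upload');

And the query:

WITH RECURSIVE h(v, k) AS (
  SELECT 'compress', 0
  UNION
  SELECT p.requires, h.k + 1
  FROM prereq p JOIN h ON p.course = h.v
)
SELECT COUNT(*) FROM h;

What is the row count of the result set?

3

Base: (compress, k=0).
Iteration 1: edges from {compress} -> (init, k=1).
Iteration 2: edges from {init} -> (scan, k=2).
Iteration 3: no outgoing edges from {scan}; recursion stops.
Total rows emitted: 3.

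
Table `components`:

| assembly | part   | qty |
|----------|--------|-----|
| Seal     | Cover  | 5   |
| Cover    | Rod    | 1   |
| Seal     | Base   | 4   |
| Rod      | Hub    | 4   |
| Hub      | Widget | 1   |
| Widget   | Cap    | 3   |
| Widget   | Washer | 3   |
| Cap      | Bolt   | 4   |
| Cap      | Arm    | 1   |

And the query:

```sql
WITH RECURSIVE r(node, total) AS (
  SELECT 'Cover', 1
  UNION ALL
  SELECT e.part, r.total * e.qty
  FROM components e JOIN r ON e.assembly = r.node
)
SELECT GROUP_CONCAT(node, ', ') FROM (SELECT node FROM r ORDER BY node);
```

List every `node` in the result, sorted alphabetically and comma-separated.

Arm, Bolt, Cap, Cover, Hub, Rod, Washer, Widget

Base: (Cover, total=1).
Iteration 1: components of {Cover} -> Rod = 1*1 = 1.
Iteration 2: components of {Rod} -> Hub = 1*4 = 4.
Iteration 3: components of {Hub} -> Widget = 4*1 = 4.
Iteration 4: components of {Widget} -> Cap = 4*3 = 12, Washer = 4*3 = 12.
Iteration 5: components of {Cap,Washer} -> Arm = 12*1 = 12, Bolt = 12*4 = 48.
Iteration 6: no further components; recursion stops.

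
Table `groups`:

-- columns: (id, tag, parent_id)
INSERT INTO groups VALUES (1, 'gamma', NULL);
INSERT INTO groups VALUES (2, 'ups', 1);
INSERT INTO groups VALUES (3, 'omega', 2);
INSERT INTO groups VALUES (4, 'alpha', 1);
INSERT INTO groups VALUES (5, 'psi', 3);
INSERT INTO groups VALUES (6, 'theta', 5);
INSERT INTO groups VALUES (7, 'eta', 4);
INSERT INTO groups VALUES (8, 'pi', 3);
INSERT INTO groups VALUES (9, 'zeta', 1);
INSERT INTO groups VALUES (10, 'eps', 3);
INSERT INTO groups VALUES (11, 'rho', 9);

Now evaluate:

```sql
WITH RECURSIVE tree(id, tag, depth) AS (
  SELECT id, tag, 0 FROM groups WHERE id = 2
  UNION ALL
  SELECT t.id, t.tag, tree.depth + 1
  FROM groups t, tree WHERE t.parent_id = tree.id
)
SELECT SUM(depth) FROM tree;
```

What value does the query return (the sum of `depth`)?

10

Base: id=2 (ups) at depth 0.
Iteration 1: rows with parent_id in {2} -> omega (id 3, depth 1).
Iteration 2: rows with parent_id in {3} -> psi (id 5, depth 2), pi (id 8, depth 2), eps (id 10, depth 2).
Iteration 3: rows with parent_id in {5,8,10} -> theta (id 6, depth 3).
Iteration 4: no rows with parent_id in {6}; recursion stops.
SUM(depth) = 0 + 1 + 2 + 2 + 2 + 3 = 10.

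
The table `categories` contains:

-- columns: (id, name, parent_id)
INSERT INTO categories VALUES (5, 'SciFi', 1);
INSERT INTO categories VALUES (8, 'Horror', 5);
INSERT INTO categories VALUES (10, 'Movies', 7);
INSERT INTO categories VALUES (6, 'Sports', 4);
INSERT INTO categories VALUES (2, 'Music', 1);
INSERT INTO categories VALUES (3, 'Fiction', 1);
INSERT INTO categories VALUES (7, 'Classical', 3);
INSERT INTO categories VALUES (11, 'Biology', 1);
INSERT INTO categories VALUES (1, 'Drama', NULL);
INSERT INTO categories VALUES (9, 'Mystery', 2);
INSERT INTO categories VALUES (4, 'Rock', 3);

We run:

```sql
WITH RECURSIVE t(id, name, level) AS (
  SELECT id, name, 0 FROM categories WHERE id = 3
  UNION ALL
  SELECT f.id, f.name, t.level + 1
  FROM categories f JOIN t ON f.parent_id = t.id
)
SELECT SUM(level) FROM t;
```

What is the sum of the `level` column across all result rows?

Base: id=3 (Fiction) at level 0.
Iteration 1: rows with parent_id in {3} -> Rock (id 4, level 1), Classical (id 7, level 1).
Iteration 2: rows with parent_id in {4,7} -> Sports (id 6, level 2), Movies (id 10, level 2).
Iteration 3: no rows with parent_id in {6,10}; recursion stops.
SUM(level) = 0 + 1 + 1 + 2 + 2 = 6.

6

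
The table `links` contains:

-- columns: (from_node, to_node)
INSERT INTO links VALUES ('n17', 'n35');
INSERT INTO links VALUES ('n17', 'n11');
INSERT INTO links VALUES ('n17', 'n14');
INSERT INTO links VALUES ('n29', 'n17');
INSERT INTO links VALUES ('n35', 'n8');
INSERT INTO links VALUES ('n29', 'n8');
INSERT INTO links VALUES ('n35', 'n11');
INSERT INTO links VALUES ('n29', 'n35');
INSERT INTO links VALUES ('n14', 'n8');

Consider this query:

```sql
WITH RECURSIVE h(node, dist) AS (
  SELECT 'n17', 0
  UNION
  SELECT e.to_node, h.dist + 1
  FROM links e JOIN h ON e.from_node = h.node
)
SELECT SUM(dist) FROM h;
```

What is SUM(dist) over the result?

7

Base: (n17, dist=0).
Iteration 1: edges from {n17} -> (n11, dist=1), (n14, dist=1), (n35, dist=1).
Iteration 2: edges from {n11,n14,n35} -> (n11, dist=2), (n8, dist=2). [UNION drops 1 duplicate row(s)]
Iteration 3: no outgoing edges from {n11,n8}; recursion stops.
SUM(dist) = 0 + 1 + 1 + 1 + 2 + 2 = 7.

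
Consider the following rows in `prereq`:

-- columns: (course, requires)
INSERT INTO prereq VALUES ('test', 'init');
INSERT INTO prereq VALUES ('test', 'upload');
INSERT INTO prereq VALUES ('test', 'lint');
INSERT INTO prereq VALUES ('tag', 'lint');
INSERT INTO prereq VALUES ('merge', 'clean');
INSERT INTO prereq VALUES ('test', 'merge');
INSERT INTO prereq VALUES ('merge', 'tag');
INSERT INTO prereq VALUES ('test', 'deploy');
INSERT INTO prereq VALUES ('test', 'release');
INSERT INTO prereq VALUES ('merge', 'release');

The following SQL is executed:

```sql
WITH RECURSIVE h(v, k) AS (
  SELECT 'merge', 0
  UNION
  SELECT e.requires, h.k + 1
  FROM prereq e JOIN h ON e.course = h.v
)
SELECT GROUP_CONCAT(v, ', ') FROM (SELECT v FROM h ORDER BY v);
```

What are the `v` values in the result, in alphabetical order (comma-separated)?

Base: (merge, k=0).
Iteration 1: edges from {merge} -> (clean, k=1), (release, k=1), (tag, k=1).
Iteration 2: edges from {clean,release,tag} -> (lint, k=2).
Iteration 3: no outgoing edges from {lint}; recursion stops.

clean, lint, merge, release, tag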